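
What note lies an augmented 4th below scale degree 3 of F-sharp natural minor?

Eb

Scale degree 3 of F# natural minor is A.
An augmented fourth (6 semitones) below A lands on the letter E, giving Eb.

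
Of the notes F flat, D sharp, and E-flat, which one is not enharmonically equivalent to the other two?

Fb

In 12-tone equal temperament, enharmonic equivalents share a pitch class. Fb is pitch class 4; D# is pitch class 3; Eb is pitch class 3.
D# and Eb share pitch class 3, while Fb is pitch class 4.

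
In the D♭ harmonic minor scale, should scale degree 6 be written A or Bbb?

Each scale degree takes a distinct letter name. Degree 6 of a scale on D must use the letter B.
Bbb and A are enharmonically the same pitch, but only Bbb uses the letter B, so it is the correct spelling here.

Bbb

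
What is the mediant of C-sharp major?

E#

Degree 3 takes the letter 2 steps above C, which is E.
In major, degree 3 sits 4 semitones above the tonic. C# + 4 semitones is pitch class 5, spelled on E as E#.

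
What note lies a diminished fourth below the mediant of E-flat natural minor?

D

The mediant of Eb natural minor is Gb.
A diminished fourth (4 semitones) below Gb lands on the letter D, giving D.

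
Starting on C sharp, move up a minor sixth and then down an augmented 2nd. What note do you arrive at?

Gb

A minor sixth up from C# is A (letter A, 8 semitones up).
An augmented second down from A is Gb (letter G, 3 semitones down).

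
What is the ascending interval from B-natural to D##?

augmented third

The letter names run B→D, a span of 2 letter steps, so the interval is some kind of third.
B to D## is 5 semitones. A major third is 4, so 5 makes it augmented.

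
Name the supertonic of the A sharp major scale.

Degree 2 takes the letter 1 step above A, which is B.
In major, degree 2 sits 2 semitones above the tonic. A# + 2 semitones is pitch class 0, spelled on B as B#.

B#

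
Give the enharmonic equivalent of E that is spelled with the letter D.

E is pitch class 4. The letter D alone is pitch class 2.
To reach pitch class 4 from D requires an offset of +2 semitones, i.e. double sharp: D##.

D##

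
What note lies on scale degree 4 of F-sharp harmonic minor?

Degree 4 takes the letter 3 steps above F, which is B.
In harmonic minor, degree 4 sits 5 semitones above the tonic. F# + 5 semitones is pitch class 11, spelled on B as B.

B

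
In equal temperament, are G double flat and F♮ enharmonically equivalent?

Gbb is pitch class 5; F is pitch class 5.
All spellings map to pitch class 5, so they are enharmonically equivalent.

Yes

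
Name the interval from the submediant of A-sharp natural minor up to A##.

augmented third

The submediant of A# natural minor is F#.
F# up to A##: letters F→A make it a third; 5 semitones makes it augmented.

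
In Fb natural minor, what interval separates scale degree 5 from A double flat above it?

Scale degree 5 of Fb natural minor is Cb.
Cb up to Abb: letters C→A make it a sixth; 8 semitones makes it minor.

minor sixth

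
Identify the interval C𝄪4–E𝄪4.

The letter names run C→E, a span of 2 letter steps, so the interval is some kind of third.
C## to E## is 4 semitones. A major third is 4, so 4 makes it major.

major third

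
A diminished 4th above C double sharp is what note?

F#

C up a perfect fourth is F, so the target letter is F.
From C##, a diminished fourth is 4 semitones up: F#.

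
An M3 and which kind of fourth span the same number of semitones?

diminished

A major third spans 4 semitones.
A fourth spanning 4 semitones is diminished (the perfect fourth is 5).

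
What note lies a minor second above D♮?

Eb

A second above D lands on the letter E.
A minor second spans 1 semitone, so D moves to pitch class 3. On the letter E that is Eb.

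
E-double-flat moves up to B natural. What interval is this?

doubly augmented fifth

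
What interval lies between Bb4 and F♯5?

augmented fifth

The letter names run B→F, a span of 4 letter steps, so the interval is some kind of fifth.
Bb to F# is 8 semitones. A perfect fifth is 7, so 8 makes it augmented.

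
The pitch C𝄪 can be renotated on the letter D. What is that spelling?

Plain D sits at the same pitch as C##, so on the letter D the same pitch needs a natural: D.

D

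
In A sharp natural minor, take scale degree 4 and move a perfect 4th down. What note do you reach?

A#

Scale degree 4 of A# natural minor is D#.
A perfect fourth (5 semitones) below D# lands on the letter A, giving A#.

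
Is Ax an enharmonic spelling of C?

No

Two spellings are enharmonically equivalent only if they share a pitch class.
Here A## → 11, C → 0; 0 ≠ 11, so they are not.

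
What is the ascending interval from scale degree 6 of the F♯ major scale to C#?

minor seventh

Scale degree 6 of F# major is D#.
D# up to C#: letters D→C make it a seventh; 10 semitones makes it minor.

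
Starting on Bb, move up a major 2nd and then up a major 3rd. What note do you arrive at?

A major second up from Bb is C (letter C, 2 semitones up).
A major third up from C is E (letter E, 4 semitones up).

E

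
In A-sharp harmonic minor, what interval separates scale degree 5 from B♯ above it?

Scale degree 5 of A# harmonic minor is E#.
E# up to B#: letters E→B make it a fifth; 7 semitones makes it perfect.

perfect fifth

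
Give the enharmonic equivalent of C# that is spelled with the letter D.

C# is pitch class 1. The letter D alone is pitch class 2.
To reach pitch class 1 from D requires an offset of -1 semitone, i.e. flat: Db.

Db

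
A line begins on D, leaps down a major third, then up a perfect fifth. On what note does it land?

F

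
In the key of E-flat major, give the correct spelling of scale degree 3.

G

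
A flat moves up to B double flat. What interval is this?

Counting letters A–B gives a second.
Ab→Bbb = 1 semitone, 1 narrower than the major second (2), so minor.

minor second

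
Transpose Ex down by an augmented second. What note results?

A second below E lands on the letter D.
An augmented second spans 3 semitones, so E## moves to pitch class 3. On the letter D that is D#.

D#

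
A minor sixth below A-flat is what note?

A sixth below A lands on the letter C.
A minor sixth spans 8 semitones, so Ab moves to pitch class 0. On the letter C that is C.

C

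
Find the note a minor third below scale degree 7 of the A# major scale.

Scale degree 7 of A# major is G##.
A minor third (3 semitones) below G## lands on the letter E, giving E##.

E##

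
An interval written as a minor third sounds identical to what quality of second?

augmented

A minor third spans 3 semitones.
A second spanning 3 semitones is augmented (the major second is 2).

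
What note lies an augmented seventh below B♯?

B down a major seventh is C, so the target letter is C.
From B#, an augmented seventh is 12 semitones down: C.

C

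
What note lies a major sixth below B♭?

A sixth below B lands on the letter D.
A major sixth spans 9 semitones, so Bb moves to pitch class 1. On the letter D that is Db.

Db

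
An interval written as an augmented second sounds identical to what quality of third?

An augmented second spans 3 semitones.
A third spanning 3 semitones is minor (the major third is 4).

minor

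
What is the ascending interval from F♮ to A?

major third

The letter names run F→A, a span of 2 letter steps, so the interval is some kind of third.
F to A is 4 semitones. A major third is 4, so 4 makes it major.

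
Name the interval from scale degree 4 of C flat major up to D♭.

major sixth

Scale degree 4 of Cb major is Fb.
Fb up to Db: letters F→D make it a sixth; 9 semitones makes it major.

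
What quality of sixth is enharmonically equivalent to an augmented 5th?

minor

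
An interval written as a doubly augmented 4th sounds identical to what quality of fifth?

A doubly augmented fourth spans 7 semitones.
A fifth spanning 7 semitones is perfect (the perfect fifth is 7).

perfect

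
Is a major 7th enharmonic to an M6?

No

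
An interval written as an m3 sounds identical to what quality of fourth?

doubly diminished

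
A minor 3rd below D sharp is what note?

B#

A third below D lands on the letter B.
A minor third spans 3 semitones, so D# moves to pitch class 0. On the letter B that is B#.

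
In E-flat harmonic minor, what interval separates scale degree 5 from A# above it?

augmented seventh

Scale degree 5 of Eb harmonic minor is Bb.
Bb up to A#: letters B→A make it a seventh; 12 semitones makes it augmented.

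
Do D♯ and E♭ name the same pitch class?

D# = pitch class 3 and Eb = pitch class 3 — the same pitch class, so they are enharmonic equivalents.

Yes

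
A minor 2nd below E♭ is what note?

E down a major second is D, so the target letter is D.
From Eb, a minor second is 1 semitone down: D.

D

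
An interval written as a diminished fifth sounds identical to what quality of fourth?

augmented

A diminished fifth spans 6 semitones.
A fourth spanning 6 semitones is augmented (the perfect fourth is 5).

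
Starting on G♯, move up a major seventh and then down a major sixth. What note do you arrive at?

A major seventh up from G# is F## (letter F, 11 semitones up).
A major sixth down from F## is A# (letter A, 9 semitones down).

A#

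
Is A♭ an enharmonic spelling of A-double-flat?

No

Ab is pitch class 8; Abb is pitch class 7.
The pitch classes differ (8 vs. 7), so they are not enharmonic equivalents.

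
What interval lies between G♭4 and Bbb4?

minor third

Counting letters G–A–B gives a third.
Gb→Bbb = 3 semitones, 1 narrower than the major third (4), so minor.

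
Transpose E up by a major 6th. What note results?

C#

A sixth above E lands on the letter C.
A major sixth spans 9 semitones, so E moves to pitch class 1. On the letter C that is C#.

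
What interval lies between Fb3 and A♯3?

doubly augmented third

Counting letters F–G–A gives a third.
Fb→A# = 6 semitones, 2 wider than the major third (4), so doubly augmented.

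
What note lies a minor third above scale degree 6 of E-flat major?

Eb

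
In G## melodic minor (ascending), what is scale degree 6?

Degree 6 takes the letter 5 steps above G, which is E.
In melodic minor (ascending), degree 6 sits 9 semitones above the tonic. G## + 9 semitones is pitch class 6, spelled on E as E##.

E##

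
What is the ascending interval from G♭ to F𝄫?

The letter names run G→F, a span of 6 letter steps, so the interval is some kind of seventh.
Gb to Fbb is 9 semitones. A major seventh is 11, so 9 makes it diminished.

diminished seventh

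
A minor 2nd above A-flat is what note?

A up a major second is B, so the target letter is B.
From Ab, a minor second is 1 semitone up: Bbb.

Bbb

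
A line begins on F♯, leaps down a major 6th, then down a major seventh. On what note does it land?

A major sixth down from F# is A (letter A, 9 semitones down).
A major seventh down from A is Bb (letter B, 11 semitones down).

Bb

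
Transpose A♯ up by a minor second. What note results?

B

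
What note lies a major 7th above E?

E up a major seventh is D#, so the target letter is D.
From E, a major seventh is 11 semitones up: D#.

D#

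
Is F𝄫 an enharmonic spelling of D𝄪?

No

Two spellings are enharmonically equivalent only if they share a pitch class.
Here Fbb → 3, D## → 4; 3 ≠ 4, so they are not.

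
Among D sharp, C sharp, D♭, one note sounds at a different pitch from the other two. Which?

D#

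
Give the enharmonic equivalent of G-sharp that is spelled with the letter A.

Ab

Plain A sits 1 semitone above G#, so on the letter A the same pitch needs a flat: Ab.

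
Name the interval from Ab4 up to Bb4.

Counting letters A–B gives a second.
Ab→Bb = 2 semitones, exactly the major second.

major second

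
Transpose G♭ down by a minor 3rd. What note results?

Eb

A third below G lands on the letter E.
A minor third spans 3 semitones, so Gb moves to pitch class 3. On the letter E that is Eb.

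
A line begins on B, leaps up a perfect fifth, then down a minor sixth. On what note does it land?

A perfect fifth up from B is F# (letter F, 7 semitones up).
A minor sixth down from F# is A# (letter A, 8 semitones down).

A#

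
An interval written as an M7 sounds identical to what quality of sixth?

A major seventh spans 11 semitones.
A sixth spanning 11 semitones is doubly augmented (the major sixth is 9).

doubly augmented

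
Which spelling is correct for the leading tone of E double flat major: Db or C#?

Db

Each scale degree takes a distinct letter name. Degree 7 of a scale on E must use the letter D.
Db and C# are enharmonically the same pitch, but only Db uses the letter D, so it is the correct spelling here.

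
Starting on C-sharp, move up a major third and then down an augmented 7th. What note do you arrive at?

F

A major third up from C# is E# (letter E, 4 semitones up).
An augmented seventh down from E# is F (letter F, 12 semitones down).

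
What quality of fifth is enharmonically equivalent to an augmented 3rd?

An augmented third spans 5 semitones.
A fifth spanning 5 semitones is doubly diminished (the perfect fifth is 7).

doubly diminished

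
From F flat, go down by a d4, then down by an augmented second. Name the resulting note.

A diminished fourth down from Fb is C (letter C, 4 semitones down).
An augmented second down from C is Bbb (letter B, 3 semitones down).

Bbb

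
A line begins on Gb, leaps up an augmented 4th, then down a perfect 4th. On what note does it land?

G

An augmented fourth up from Gb is C (letter C, 6 semitones up).
A perfect fourth down from C is G (letter G, 5 semitones down).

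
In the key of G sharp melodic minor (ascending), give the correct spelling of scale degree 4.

C#

The G# melodic minor (ascending) scale runs G# A# B C# D# E# F##.
Degree 4 is C#.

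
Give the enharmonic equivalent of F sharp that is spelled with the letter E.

Plain E sits 2 semitones below F#, so on the letter E the same pitch needs a double sharp: E##.

E##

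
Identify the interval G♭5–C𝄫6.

Counting letters G–A–B–C gives a fourth.
Gb→Cbb = 4 semitones, 1 narrower than the perfect fourth (5), so diminished.

diminished fourth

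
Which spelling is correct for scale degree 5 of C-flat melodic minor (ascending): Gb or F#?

Gb

Each scale degree takes a distinct letter name. Degree 5 of a scale on C must use the letter G.
Gb and F# are enharmonically the same pitch, but only Gb uses the letter G, so it is the correct spelling here.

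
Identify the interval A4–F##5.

augmented sixth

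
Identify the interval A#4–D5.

Counting letters A–B–C–D gives a fourth.
A#→D = 4 semitones, 1 narrower than the perfect fourth (5), so diminished.

diminished fourth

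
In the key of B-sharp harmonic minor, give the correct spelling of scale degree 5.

F##

The B# harmonic minor scale runs B# C## D# E# F## G# A##.
Degree 5 is F##.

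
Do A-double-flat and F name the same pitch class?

No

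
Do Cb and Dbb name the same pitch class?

No

Cb is pitch class 11; Dbb is pitch class 0.
The pitch classes differ (11 vs. 0), so they are not enharmonic equivalents.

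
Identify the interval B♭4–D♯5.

Counting letters B–C–D gives a third.
Bb→D# = 5 semitones, 1 wider than the major third (4), so augmented.

augmented third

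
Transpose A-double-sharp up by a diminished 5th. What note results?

E#

A up a perfect fifth is E, so the target letter is E.
From A##, a diminished fifth is 6 semitones up: E#.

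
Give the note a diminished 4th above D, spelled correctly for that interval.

A fourth above D lands on the letter G.
A diminished fourth spans 4 semitones, so D moves to pitch class 6. On the letter G that is Gb.

Gb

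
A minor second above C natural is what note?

A second above C lands on the letter D.
A minor second spans 1 semitone, so C moves to pitch class 1. On the letter D that is Db.

Db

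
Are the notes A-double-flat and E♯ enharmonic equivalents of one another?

No

Two spellings are enharmonically equivalent only if they share a pitch class.
Here Abb → 7, E# → 5; 5 ≠ 7, so they are not.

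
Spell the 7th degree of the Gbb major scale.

Degree 7 takes the letter 6 steps above G, which is F.
In major, degree 7 sits 11 semitones above the tonic. Gbb + 11 semitones is pitch class 4, spelled on F as Fb.

Fb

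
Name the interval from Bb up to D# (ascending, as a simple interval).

The letter names run B→D, a span of 2 letter steps, so the interval is some kind of third.
Bb to D# is 5 semitones. A major third is 4, so 5 makes it augmented.

augmented third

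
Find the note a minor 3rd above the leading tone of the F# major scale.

The leading tone of F# major is E#.
A minor third (3 semitones) above E# lands on the letter G, giving G#.

G#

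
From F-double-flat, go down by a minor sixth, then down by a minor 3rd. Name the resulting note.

Fb

A minor sixth down from Fbb is Abb (letter A, 8 semitones down).
A minor third down from Abb is Fb (letter F, 3 semitones down).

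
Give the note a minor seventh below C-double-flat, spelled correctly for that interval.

Dbb

A seventh below C lands on the letter D.
A minor seventh spans 10 semitones, so Cbb moves to pitch class 0. On the letter D that is Dbb.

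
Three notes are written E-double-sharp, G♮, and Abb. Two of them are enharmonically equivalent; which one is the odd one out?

In 12-tone equal temperament, enharmonic equivalents share a pitch class. E## is pitch class 6; G is pitch class 7; Abb is pitch class 7.
G and Abb share pitch class 7, while E## is pitch class 6.

E##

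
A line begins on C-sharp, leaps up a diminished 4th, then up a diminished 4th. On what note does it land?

Bbb

A diminished fourth up from C# is F (letter F, 4 semitones up).
A diminished fourth up from F is Bbb (letter B, 4 semitones up).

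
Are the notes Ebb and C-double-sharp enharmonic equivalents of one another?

Yes

Ebb is pitch class 2; C## is pitch class 2.
All spellings map to pitch class 2, so they are enharmonically equivalent.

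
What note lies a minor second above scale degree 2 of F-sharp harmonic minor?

A

Scale degree 2 of F# harmonic minor is G#.
A minor second (1 semitone) above G# lands on the letter A, giving A.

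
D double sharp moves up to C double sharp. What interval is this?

minor seventh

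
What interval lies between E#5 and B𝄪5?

Counting letters E–F–G–A–B gives a fifth.
E#→B## = 8 semitones, 1 wider than the perfect fifth (7), so augmented.

augmented fifth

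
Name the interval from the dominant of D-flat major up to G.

The dominant of Db major is Ab.
Ab up to G: letters A→G make it a seventh; 11 semitones makes it major.

major seventh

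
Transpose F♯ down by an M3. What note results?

D

A third below F lands on the letter D.
A major third spans 4 semitones, so F# moves to pitch class 2. On the letter D that is D.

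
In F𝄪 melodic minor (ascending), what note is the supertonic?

G##

Degree 2 takes the letter 1 step above F, which is G.
In melodic minor (ascending), degree 2 sits 2 semitones above the tonic. F## + 2 semitones is pitch class 9, spelled on G as G##.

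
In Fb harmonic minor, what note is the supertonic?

Gb

Degree 2 takes the letter 1 step above F, which is G.
In harmonic minor, degree 2 sits 2 semitones above the tonic. Fb + 2 semitones is pitch class 6, spelled on G as Gb.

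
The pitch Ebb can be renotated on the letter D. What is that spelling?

Plain D sits at the same pitch as Ebb, so on the letter D the same pitch needs a natural: D.

D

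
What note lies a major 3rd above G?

B

A third above G lands on the letter B.
A major third spans 4 semitones, so G moves to pitch class 11. On the letter B that is B.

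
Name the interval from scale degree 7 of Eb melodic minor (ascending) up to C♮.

minor seventh

Scale degree 7 of Eb melodic minor (ascending) is D.
D up to C: letters D→C make it a seventh; 10 semitones makes it minor.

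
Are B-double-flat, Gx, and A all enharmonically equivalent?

Yes

Bbb = pitch class 9 and G## = pitch class 9 and A = pitch class 9 — the same pitch class, so they are enharmonic equivalents.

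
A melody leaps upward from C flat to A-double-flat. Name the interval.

Counting letters C–D–E–F–G–A gives a sixth.
Cb→Abb = 8 semitones, 1 narrower than the major sixth (9), so minor.

minor sixth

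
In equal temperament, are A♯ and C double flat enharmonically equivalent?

Yes

A# = pitch class 10 and Cbb = pitch class 10 — the same pitch class, so they are enharmonic equivalents.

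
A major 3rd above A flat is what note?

C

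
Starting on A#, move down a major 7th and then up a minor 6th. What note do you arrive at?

G

A major seventh down from A# is B (letter B, 11 semitones down).
A minor sixth up from B is G (letter G, 8 semitones up).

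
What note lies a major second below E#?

D#

A second below E lands on the letter D.
A major second spans 2 semitones, so E# moves to pitch class 3. On the letter D that is D#.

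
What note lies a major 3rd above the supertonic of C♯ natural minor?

F##

The supertonic of C# natural minor is D#.
A major third (4 semitones) above D# lands on the letter F, giving F##.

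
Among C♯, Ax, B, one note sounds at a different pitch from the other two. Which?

In 12-tone equal temperament, enharmonic equivalents share a pitch class. C# is pitch class 1; A## is pitch class 11; B is pitch class 11.
A## and B share pitch class 11, while C# is pitch class 1.

C#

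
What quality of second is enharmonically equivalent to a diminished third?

major

A diminished third spans 2 semitones.
A second spanning 2 semitones is major (the major second is 2).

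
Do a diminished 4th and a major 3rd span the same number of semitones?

A diminished fourth spans 4 semitones; a major third spans 4.
They are enharmonically equivalent.

Yes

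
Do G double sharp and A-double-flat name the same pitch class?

Two spellings are enharmonically equivalent only if they share a pitch class.
Here G## → 9, Abb → 7; 7 ≠ 9, so they are not.

No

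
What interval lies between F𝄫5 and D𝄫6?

Counting letters F–G–A–B–C–D gives a sixth.
Fbb→Dbb = 9 semitones, exactly the major sixth.

major sixth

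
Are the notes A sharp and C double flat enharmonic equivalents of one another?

Yes

A# is pitch class 10; Cbb is pitch class 10.
All spellings map to pitch class 10, so they are enharmonically equivalent.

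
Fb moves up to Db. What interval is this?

Counting letters F–G–A–B–C–D gives a sixth.
Fb→Db = 9 semitones, exactly the major sixth.

major sixth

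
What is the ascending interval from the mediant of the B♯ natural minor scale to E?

The mediant of B# natural minor is D#.
D# up to E: letters D→E make it a second; 1 semitone makes it minor.

minor second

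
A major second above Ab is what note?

A up a major second is B, so the target letter is B.
From Ab, a major second is 2 semitones up: Bb.

Bb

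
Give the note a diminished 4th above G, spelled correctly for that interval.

A fourth above G lands on the letter C.
A diminished fourth spans 4 semitones, so G moves to pitch class 11. On the letter C that is Cb.

Cb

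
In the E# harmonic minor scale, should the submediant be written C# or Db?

Each scale degree takes a distinct letter name. Degree 6 of a scale on E must use the letter C.
C# and Db are enharmonically the same pitch, but only C# uses the letter C, so it is the correct spelling here.

C#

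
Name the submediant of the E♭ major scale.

C

The Eb major scale runs Eb F G Ab Bb C D.
Degree 6 is C.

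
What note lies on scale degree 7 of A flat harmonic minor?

G

Degree 7 takes the letter 6 steps above A, which is G.
In harmonic minor, degree 7 sits 11 semitones above the tonic. Ab + 11 semitones is pitch class 7, spelled on G as G.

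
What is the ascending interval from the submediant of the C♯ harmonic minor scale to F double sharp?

augmented sixth

The submediant of C# harmonic minor is A.
A up to F##: letters A→F make it a sixth; 10 semitones makes it augmented.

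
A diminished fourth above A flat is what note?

Dbb

A up a perfect fourth is D, so the target letter is D.
From Ab, a diminished fourth is 4 semitones up: Dbb.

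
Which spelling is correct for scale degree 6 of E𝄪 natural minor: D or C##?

Each scale degree takes a distinct letter name. Degree 6 of a scale on E must use the letter C.
C## and D are enharmonically the same pitch, but only C## uses the letter C, so it is the correct spelling here.

C##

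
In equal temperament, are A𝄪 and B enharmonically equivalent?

Yes

A## = pitch class 11 and B = pitch class 11 — the same pitch class, so they are enharmonic equivalents.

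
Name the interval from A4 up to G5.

The letter names run A→G, a span of 6 letter steps, so the interval is some kind of seventh.
A to G is 10 semitones. A major seventh is 11, so 10 makes it minor.

minor seventh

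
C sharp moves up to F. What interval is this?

The letter names run C→F, a span of 3 letter steps, so the interval is some kind of fourth.
C# to F is 4 semitones. A perfect fourth is 5, so 4 makes it diminished.

diminished fourth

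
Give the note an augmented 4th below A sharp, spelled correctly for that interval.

E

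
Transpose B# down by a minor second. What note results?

A##

B down a major second is A, so the target letter is A.
From B#, a minor second is 1 semitone down: A##.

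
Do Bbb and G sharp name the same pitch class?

No

Bbb is pitch class 9; G# is pitch class 8.
The pitch classes differ (9 vs. 8), so they are not enharmonic equivalents.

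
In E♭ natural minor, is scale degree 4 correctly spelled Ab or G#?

Ab

Each scale degree takes a distinct letter name. Degree 4 of a scale on E must use the letter A.
Ab and G# are enharmonically the same pitch, but only Ab uses the letter A, so it is the correct spelling here.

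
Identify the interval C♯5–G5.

Counting letters C–D–E–F–G gives a fifth.
C#→G = 6 semitones, 1 narrower than the perfect fifth (7), so diminished.

diminished fifth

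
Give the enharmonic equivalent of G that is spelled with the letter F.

F##

Plain F sits 2 semitones below G, so on the letter F the same pitch needs a double sharp: F##.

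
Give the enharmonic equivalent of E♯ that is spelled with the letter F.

F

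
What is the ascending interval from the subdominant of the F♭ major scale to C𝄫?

minor second

The subdominant of Fb major is Bbb.
Bbb up to Cbb: letters B→C make it a second; 1 semitone makes it minor.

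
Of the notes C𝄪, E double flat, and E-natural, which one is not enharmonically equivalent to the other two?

In 12-tone equal temperament, enharmonic equivalents share a pitch class. C## is pitch class 2; Ebb is pitch class 2; E is pitch class 4.
C## and Ebb share pitch class 2, while E is pitch class 4.

E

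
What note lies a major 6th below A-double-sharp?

C##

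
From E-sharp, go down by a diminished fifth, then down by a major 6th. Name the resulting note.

A diminished fifth down from E# is A## (letter A, 6 semitones down).
A major sixth down from A## is C## (letter C, 9 semitones down).

C##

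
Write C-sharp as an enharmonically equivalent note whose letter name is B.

B##

Plain B sits 2 semitones below C#, so on the letter B the same pitch needs a double sharp: B##.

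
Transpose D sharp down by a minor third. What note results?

D down a major third is Bb, so the target letter is B.
From D#, a minor third is 3 semitones down: B#.

B#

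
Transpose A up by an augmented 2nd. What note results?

B#

A up a major second is B, so the target letter is B.
From A, an augmented second is 3 semitones up: B#.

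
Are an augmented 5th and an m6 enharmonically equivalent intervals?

Yes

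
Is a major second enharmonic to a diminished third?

A major second spans 2 semitones; a diminished third spans 2.
They are enharmonically equivalent.

Yes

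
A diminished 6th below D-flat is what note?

F#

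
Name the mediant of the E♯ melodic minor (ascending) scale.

The E# melodic minor (ascending) scale runs E# F## G# A# B# C## D##.
Degree 3 is G#.

G#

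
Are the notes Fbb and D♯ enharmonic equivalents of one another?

Yes

Fbb is pitch class 3; D# is pitch class 3.
All spellings map to pitch class 3, so they are enharmonically equivalent.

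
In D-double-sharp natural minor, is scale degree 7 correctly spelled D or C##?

Each scale degree takes a distinct letter name. Degree 7 of a scale on D must use the letter C.
C## and D are enharmonically the same pitch, but only C## uses the letter C, so it is the correct spelling here.

C##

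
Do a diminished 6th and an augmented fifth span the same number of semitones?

No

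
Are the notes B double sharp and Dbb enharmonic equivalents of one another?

No

B## is pitch class 1; Dbb is pitch class 0.
The pitch classes differ (1 vs. 0), so they are not enharmonic equivalents.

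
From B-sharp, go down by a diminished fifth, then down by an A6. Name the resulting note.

A diminished fifth down from B# is E## (letter E, 6 semitones down).
An augmented sixth down from E## is G# (letter G, 10 semitones down).

G#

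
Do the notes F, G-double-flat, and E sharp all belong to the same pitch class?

F = pitch class 5 and Gbb = pitch class 5 and E# = pitch class 5 — the same pitch class, so they are enharmonic equivalents.

Yes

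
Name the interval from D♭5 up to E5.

augmented second

The letter names run D→E, a span of 1 letter step, so the interval is some kind of second.
Db to E is 3 semitones. A major second is 2, so 3 makes it augmented.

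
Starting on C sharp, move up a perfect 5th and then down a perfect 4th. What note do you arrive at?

D#

A perfect fifth up from C# is G# (letter G, 7 semitones up).
A perfect fourth down from G# is D# (letter D, 5 semitones down).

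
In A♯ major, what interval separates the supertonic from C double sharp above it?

major second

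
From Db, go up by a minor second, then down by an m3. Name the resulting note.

Cb

A minor second up from Db is Ebb (letter E, 1 semitone up).
A minor third down from Ebb is Cb (letter C, 3 semitones down).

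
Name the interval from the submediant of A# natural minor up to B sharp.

augmented fourth

The submediant of A# natural minor is F#.
F# up to B#: letters F→B make it a fourth; 6 semitones makes it augmented.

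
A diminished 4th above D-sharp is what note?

G

A fourth above D lands on the letter G.
A diminished fourth spans 4 semitones, so D# moves to pitch class 7. On the letter G that is G.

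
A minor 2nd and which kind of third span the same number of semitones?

A minor second spans 1 semitone.
A third spanning 1 semitone is doubly diminished (the major third is 4).

doubly diminished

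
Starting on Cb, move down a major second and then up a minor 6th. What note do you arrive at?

Gbb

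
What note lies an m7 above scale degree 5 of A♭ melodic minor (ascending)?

Scale degree 5 of Ab melodic minor (ascending) is Eb.
A minor seventh (10 semitones) above Eb lands on the letter D, giving Db.

Db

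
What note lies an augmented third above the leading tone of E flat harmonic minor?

The leading tone of Eb harmonic minor is D.
An augmented third (5 semitones) above D lands on the letter F, giving F##.

F##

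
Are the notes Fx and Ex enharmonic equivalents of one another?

No

Two spellings are enharmonically equivalent only if they share a pitch class.
Here F## → 7, E## → 6; 6 ≠ 7, so they are not.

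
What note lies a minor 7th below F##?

A seventh below F lands on the letter G.
A minor seventh spans 10 semitones, so F## moves to pitch class 9. On the letter G that is G##.

G##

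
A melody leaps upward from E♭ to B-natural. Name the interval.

Counting letters E–F–G–A–B gives a fifth.
Eb→B = 8 semitones, 1 wider than the perfect fifth (7), so augmented.

augmented fifth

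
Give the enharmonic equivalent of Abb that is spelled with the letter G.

Abb is pitch class 7. The letter G alone is pitch class 7.
Pitch class 7 on G needs no accidental: G.

G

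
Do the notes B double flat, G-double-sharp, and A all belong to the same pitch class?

Yes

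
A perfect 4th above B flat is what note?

Eb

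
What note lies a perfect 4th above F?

F up a perfect fourth is Bb, so the target letter is B.
From F, a perfect fourth is 5 semitones up: Bb.

Bb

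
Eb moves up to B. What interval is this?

Counting letters E–F–G–A–B gives a fifth.
Eb→B = 8 semitones, 1 wider than the perfect fifth (7), so augmented.

augmented fifth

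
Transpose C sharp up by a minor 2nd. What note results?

D

C up a major second is D, so the target letter is D.
From C#, a minor second is 1 semitone up: D.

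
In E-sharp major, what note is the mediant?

G##

The E# major scale runs E# F## G## A# B# C## D##.
Degree 3 is G##.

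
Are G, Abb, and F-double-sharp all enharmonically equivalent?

G is pitch class 7; Abb is pitch class 7; F## is pitch class 7.
All spellings map to pitch class 7, so they are enharmonically equivalent.

Yes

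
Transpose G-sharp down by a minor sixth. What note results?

B#

G down a major sixth is Bb, so the target letter is B.
From G#, a minor sixth is 8 semitones down: B#.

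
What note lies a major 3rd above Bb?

D

A third above B lands on the letter D.
A major third spans 4 semitones, so Bb moves to pitch class 2. On the letter D that is D.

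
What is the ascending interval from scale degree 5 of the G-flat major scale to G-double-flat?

diminished fourth

Scale degree 5 of Gb major is Db.
Db up to Gbb: letters D→G make it a fourth; 4 semitones makes it diminished.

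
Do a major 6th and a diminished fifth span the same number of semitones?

No

A major sixth spans 9 semitones; a diminished fifth spans 6.
The spans differ, so they are not enharmonic equivalents.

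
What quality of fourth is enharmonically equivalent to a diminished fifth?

augmented

A diminished fifth spans 6 semitones.
A fourth spanning 6 semitones is augmented (the perfect fourth is 5).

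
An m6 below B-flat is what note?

D

A sixth below B lands on the letter D.
A minor sixth spans 8 semitones, so Bb moves to pitch class 2. On the letter D that is D.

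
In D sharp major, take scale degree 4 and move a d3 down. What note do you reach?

Scale degree 4 of D# major is G#.
A diminished third (2 semitones) below G# lands on the letter E, giving E##.

E##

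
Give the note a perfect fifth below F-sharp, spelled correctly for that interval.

F down a perfect fifth is Bb, so the target letter is B.
From F#, a perfect fifth is 7 semitones down: B.

B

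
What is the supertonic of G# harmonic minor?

The G# harmonic minor scale runs G# A# B C# D# E F##.
Degree 2 is A#.

A#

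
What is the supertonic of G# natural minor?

Degree 2 takes the letter 1 step above G, which is A.
In natural minor, degree 2 sits 2 semitones above the tonic. G# + 2 semitones is pitch class 10, spelled on A as A#.

A#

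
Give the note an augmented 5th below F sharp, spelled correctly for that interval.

Bb

A fifth below F lands on the letter B.
An augmented fifth spans 8 semitones, so F# moves to pitch class 10. On the letter B that is Bb.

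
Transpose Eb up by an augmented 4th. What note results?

A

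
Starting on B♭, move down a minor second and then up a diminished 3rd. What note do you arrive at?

Cb

A minor second down from Bb is A (letter A, 1 semitone down).
A diminished third up from A is Cb (letter C, 2 semitones up).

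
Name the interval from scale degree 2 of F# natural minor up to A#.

major second

Scale degree 2 of F# natural minor is G#.
G# up to A#: letters G→A make it a second; 2 semitones makes it major.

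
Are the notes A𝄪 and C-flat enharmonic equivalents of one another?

A## is pitch class 11; Cb is pitch class 11.
All spellings map to pitch class 11, so they are enharmonically equivalent.

Yes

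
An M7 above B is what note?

A#

B up a major seventh is A#, so the target letter is A.
From B, a major seventh is 11 semitones up: A#.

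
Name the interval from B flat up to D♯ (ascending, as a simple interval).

augmented third

Counting letters B–C–D gives a third.
Bb→D# = 5 semitones, 1 wider than the major third (4), so augmented.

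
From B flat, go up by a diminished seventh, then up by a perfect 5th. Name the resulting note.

Ebb

A diminished seventh up from Bb is Abb (letter A, 9 semitones up).
A perfect fifth up from Abb is Ebb (letter E, 7 semitones up).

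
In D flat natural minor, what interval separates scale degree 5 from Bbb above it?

minor second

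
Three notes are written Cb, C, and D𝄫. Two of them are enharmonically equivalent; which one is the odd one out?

Cb

In 12-tone equal temperament, enharmonic equivalents share a pitch class. Cb is pitch class 11; C is pitch class 0; Dbb is pitch class 0.
C and Dbb share pitch class 0, while Cb is pitch class 11.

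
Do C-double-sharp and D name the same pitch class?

C## = pitch class 2 and D = pitch class 2 — the same pitch class, so they are enharmonic equivalents.

Yes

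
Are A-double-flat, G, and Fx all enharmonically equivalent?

Yes

Abb = pitch class 7 and G = pitch class 7 and F## = pitch class 7 — the same pitch class, so they are enharmonic equivalents.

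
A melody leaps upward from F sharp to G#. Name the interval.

major second

Counting letters F–G gives a second.
F#→G# = 2 semitones, exactly the major second.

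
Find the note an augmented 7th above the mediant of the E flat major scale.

F##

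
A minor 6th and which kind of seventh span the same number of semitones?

A minor sixth spans 8 semitones.
A seventh spanning 8 semitones is doubly diminished (the major seventh is 11).

doubly diminished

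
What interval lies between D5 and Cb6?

diminished seventh

Counting letters D–E–F–G–A–B–C gives a seventh.
D→Cb = 9 semitones, 2 narrower than the major seventh (11), so diminished.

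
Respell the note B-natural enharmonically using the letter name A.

Plain A sits 2 semitones below B, so on the letter A the same pitch needs a double sharp: A##.

A##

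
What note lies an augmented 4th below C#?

C down a perfect fourth is G, so the target letter is G.
From C#, an augmented fourth is 6 semitones down: G.

G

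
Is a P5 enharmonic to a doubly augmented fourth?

A perfect fifth spans 7 semitones; a doubly augmented fourth spans 7.
They are enharmonically equivalent.

Yes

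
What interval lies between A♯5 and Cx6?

major third

The letter names run A→C, a span of 2 letter steps, so the interval is some kind of third.
A# to C## is 4 semitones. A major third is 4, so 4 makes it major.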